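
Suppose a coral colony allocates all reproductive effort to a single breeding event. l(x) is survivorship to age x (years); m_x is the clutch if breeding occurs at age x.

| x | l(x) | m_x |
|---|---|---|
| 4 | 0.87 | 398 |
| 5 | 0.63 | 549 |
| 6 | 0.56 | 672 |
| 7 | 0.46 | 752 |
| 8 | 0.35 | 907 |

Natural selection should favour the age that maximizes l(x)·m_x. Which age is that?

6

Expected offspring if breeding at age x = l(x) × m_x:
  age 4: 0.87 × 398 = 346.260
  age 5: 0.63 × 549 = 345.870
  age 6: 0.56 × 672 = 376.320
  age 7: 0.46 × 752 = 345.920
  age 8: 0.35 × 907 = 317.450
Maximum at age 6 (376.320).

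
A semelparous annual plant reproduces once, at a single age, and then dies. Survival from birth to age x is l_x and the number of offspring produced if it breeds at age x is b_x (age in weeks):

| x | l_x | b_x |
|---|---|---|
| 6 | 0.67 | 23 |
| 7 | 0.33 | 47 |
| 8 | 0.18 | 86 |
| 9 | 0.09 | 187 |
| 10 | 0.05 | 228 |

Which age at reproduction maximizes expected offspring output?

Expected offspring if breeding at age x = l_x × b_x:
  age 6: 0.67 × 23 = 15.410
  age 7: 0.33 × 47 = 15.510
  age 8: 0.18 × 86 = 15.480
  age 9: 0.09 × 187 = 16.830
  age 10: 0.05 × 228 = 11.400
Maximum at age 9 (16.830).

9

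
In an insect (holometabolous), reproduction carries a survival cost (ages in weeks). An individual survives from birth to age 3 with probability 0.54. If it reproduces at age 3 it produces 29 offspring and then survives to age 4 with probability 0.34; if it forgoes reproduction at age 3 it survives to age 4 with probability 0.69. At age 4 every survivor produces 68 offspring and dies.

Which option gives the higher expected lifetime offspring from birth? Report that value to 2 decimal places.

28.14

breed at age 3: R₀ = 0.54 × (29 + 0.34 × 68) = 0.54 × 52.1200 = 28.1448
delay to age 4: R₀ = 0.54 × (0.69 × 68) = 0.54 × 46.9200 = 25.3368
Higher: breed at age 3 (28.1448).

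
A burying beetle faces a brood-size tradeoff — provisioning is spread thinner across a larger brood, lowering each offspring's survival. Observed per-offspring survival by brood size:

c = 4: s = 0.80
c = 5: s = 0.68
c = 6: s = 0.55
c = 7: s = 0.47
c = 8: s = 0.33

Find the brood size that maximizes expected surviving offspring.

5

Expected surviving offspring = c × s(c):
  c=4: 4 × 0.80 = 3.200
  c=5: 5 × 0.68 = 3.400
  c=6: 6 × 0.55 = 3.300
  c=7: 7 × 0.47 = 3.290
  c=8: 8 × 0.33 = 2.640
Maximum at c = 5 (3.400 surviving offspring).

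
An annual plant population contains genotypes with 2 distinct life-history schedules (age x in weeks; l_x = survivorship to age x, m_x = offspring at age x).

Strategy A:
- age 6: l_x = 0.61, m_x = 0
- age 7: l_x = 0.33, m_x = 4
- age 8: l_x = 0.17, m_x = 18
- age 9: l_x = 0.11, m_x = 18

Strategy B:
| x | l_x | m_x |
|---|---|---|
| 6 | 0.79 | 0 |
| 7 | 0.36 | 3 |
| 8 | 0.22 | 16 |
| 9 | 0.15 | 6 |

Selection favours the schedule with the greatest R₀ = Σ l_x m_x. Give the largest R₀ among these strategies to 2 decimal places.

Strategy A: R₀ = 0.61×0 + 0.33×4 + 0.17×18 + 0.11×18 = 6.3600
Strategy B: R₀ = 0.79×0 + 0.36×3 + 0.22×16 + 0.15×6 = 5.5000
Highest R₀: strategy A with 6.3600.

6.36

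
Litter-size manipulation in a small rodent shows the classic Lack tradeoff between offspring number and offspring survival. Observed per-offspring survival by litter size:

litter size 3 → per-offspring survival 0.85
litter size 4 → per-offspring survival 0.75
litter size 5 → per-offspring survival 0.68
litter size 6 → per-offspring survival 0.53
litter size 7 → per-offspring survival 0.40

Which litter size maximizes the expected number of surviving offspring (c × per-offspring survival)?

Expected surviving offspring = c × s(c):
  c=3: 3 × 0.85 = 2.550
  c=4: 4 × 0.75 = 3.000
  c=5: 5 × 0.68 = 3.400
  c=6: 6 × 0.53 = 3.180
  c=7: 7 × 0.40 = 2.800
Maximum at c = 5 (3.400 surviving offspring).

5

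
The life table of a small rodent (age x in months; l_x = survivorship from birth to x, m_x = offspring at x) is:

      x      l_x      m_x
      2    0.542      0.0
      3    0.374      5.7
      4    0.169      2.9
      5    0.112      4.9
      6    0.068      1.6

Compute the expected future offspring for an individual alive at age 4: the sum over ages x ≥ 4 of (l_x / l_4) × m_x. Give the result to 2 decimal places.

6.79

l_4 = 0.169. Conditional survival from age 4 to x is l_x / l_4.
  x=4: (0.169/0.169) × 2.9 = 2.9000
  x=5: (0.112/0.169) × 4.9 = 3.2473
  x=6: (0.068/0.169) × 1.6 = 0.6438
Sum = 2.9000 + 3.2473 + 0.6438 = 6.7911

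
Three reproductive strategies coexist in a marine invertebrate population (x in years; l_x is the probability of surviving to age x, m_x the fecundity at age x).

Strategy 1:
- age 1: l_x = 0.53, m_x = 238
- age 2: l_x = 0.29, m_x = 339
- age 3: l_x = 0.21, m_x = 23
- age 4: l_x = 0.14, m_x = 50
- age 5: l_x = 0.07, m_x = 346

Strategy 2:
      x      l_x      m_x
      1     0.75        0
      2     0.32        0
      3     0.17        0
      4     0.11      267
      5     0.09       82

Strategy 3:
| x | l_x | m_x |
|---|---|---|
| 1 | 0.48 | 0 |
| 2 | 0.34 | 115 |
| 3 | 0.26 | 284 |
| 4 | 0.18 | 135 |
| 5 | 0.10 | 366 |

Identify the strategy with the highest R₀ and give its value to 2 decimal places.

260.50

Strategy 1: R₀ = 0.53×238 + 0.29×339 + 0.21×23 + 0.14×50 + 0.07×346 = 260.5000
Strategy 2: R₀ = 0.75×0 + 0.32×0 + 0.17×0 + 0.11×267 + 0.09×82 = 36.7500
Strategy 3: R₀ = 0.48×0 + 0.34×115 + 0.26×284 + 0.18×135 + 0.10×366 = 173.8400
Highest R₀: strategy 1 with 260.5000.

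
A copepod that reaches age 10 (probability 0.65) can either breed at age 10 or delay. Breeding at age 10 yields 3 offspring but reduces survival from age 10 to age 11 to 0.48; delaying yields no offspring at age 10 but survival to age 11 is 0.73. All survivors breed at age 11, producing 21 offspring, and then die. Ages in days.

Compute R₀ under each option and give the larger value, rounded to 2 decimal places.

breed at age 10: R₀ = 0.65 × (3 + 0.48 × 21) = 0.65 × 13.0800 = 8.5020
delay to age 11: R₀ = 0.65 × (0.73 × 21) = 0.65 × 15.3300 = 9.9645
Higher: delay to age 11 (9.9645).

9.96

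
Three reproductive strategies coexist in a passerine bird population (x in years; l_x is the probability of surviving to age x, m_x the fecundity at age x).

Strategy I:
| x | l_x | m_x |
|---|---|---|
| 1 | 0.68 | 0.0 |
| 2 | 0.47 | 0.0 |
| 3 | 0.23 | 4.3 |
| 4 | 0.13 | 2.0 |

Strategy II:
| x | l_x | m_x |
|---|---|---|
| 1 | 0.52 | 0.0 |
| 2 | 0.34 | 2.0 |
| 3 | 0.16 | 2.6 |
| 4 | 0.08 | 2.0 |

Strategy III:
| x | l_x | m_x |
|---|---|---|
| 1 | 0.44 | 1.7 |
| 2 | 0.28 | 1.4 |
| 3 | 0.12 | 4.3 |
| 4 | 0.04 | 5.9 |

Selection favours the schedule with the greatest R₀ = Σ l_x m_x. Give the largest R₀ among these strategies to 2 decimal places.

Strategy I: R₀ = 0.68×0.0 + 0.47×0.0 + 0.23×4.3 + 0.13×2.0 = 1.2490
Strategy II: R₀ = 0.52×0.0 + 0.34×2.0 + 0.16×2.6 + 0.08×2.0 = 1.2560
Strategy III: R₀ = 0.44×1.7 + 0.28×1.4 + 0.12×4.3 + 0.04×5.9 = 1.8920
Highest R₀: strategy III with 1.8920.

1.89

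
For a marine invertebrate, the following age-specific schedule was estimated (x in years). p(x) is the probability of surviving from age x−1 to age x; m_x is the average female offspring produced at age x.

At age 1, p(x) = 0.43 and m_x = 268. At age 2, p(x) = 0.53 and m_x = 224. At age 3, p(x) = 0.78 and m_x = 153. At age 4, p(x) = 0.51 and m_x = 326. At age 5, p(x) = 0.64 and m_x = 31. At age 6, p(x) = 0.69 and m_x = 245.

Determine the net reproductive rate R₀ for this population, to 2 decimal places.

Survivorship from birth: l_x = p_1·p_2·…·p_x.
  l_1 = 0.43000
  l_2 = 0.22790
  l_3 = 0.17776
  l_4 = 0.09066
  l_5 = 0.05802
  l_6 = 0.04003
R₀ = Σ l_x m_x:
  age 1: 0.43000 × 268 = 115.2400
  age 2: 0.22790 × 224 = 51.0496
  age 3: 0.17776 × 153 = 27.1973
  age 4: 0.09066 × 326 = 29.5552
  age 5: 0.05802 × 31 = 1.7986
  age 6: 0.04003 × 245 = 9.8074
R₀ = 115.2400 + 51.0496 + 27.1973 + 29.5552 + 1.7986 + 9.8074 = 234.6480

234.65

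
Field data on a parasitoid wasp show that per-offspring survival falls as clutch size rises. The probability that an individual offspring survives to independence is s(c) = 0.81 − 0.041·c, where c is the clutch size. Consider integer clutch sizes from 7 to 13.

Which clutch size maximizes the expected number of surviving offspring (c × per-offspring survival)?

Expected surviving offspring = c × s(c):
  c=7: 7 × 0.523 = 3.661
  c=8: 8 × 0.482 = 3.856
  c=9: 9 × 0.441 = 3.969
  c=10: 10 × 0.400 = 4.000
  c=11: 11 × 0.359 = 3.949
  c=12: 12 × 0.318 = 3.816
  c=13: 13 × 0.277 = 3.601
Maximum at c = 10 (4.000 surviving offspring).

10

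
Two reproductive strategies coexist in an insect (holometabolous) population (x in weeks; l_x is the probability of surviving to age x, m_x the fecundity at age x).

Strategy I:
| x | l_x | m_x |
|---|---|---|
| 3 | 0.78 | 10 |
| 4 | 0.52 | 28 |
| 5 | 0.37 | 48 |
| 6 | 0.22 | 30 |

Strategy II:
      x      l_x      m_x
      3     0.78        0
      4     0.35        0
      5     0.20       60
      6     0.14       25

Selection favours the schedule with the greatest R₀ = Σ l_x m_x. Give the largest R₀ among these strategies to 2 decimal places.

46.72

Strategy I: R₀ = 0.78×10 + 0.52×28 + 0.37×48 + 0.22×30 = 46.7200
Strategy II: R₀ = 0.78×0 + 0.35×0 + 0.20×60 + 0.14×25 = 15.5000
Highest R₀: strategy I with 46.7200.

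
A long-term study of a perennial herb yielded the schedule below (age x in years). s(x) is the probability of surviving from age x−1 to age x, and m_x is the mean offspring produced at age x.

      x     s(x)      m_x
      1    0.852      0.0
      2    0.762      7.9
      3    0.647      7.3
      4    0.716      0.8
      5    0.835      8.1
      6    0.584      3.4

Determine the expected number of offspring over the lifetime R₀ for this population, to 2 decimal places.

Survivorship from birth: l_x = s_1·s_2·…·s_x.
  l_1 = 0.85200
  l_2 = 0.64922
  l_3 = 0.42005
  l_4 = 0.30075
  l_5 = 0.25113
  l_6 = 0.14666
R₀ = Σ l_x m_x:
  age 1: 0.85200 × 0.0 = 0.0000
  age 2: 0.64922 × 7.9 = 5.1288
  age 3: 0.42005 × 7.3 = 3.0664
  age 4: 0.30075 × 0.8 = 0.2406
  age 5: 0.25113 × 8.1 = 2.0342
  age 6: 0.14666 × 3.4 = 0.4986
R₀ = 0.0000 + 5.1288 + 3.0664 + 0.2406 + 2.0342 + 0.4986 = 10.9686

10.97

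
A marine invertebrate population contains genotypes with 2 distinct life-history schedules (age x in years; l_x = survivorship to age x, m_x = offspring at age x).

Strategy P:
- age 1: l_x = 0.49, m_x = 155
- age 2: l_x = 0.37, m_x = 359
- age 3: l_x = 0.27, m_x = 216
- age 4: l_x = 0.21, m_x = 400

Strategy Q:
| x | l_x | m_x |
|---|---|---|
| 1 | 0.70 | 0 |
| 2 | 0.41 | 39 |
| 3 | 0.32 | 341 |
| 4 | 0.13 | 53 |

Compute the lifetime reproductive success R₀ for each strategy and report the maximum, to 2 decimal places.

Strategy P: R₀ = 0.49×155 + 0.37×359 + 0.27×216 + 0.21×400 = 351.1000
Strategy Q: R₀ = 0.70×0 + 0.41×39 + 0.32×341 + 0.13×53 = 132.0000
Highest R₀: strategy P with 351.1000.

351.10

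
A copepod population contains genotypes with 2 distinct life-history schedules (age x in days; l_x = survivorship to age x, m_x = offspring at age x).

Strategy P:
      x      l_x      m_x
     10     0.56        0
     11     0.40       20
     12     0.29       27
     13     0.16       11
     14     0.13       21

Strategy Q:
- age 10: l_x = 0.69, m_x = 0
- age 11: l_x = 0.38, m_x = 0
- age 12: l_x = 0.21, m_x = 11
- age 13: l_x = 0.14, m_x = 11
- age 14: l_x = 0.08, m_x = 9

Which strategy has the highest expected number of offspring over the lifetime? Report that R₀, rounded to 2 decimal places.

Strategy P: R₀ = 0.56×0 + 0.40×20 + 0.29×27 + 0.16×11 + 0.13×21 = 20.3200
Strategy Q: R₀ = 0.69×0 + 0.38×0 + 0.21×11 + 0.14×11 + 0.08×9 = 4.5700
Highest R₀: strategy P with 20.3200.

20.32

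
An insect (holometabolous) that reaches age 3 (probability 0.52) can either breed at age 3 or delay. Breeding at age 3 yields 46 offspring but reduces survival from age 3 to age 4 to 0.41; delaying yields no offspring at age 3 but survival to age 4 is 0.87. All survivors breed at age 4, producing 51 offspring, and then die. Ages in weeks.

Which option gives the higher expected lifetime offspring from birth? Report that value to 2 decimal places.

34.79

breed at age 3: R₀ = 0.52 × (46 + 0.41 × 51) = 0.52 × 66.9100 = 34.7932
delay to age 4: R₀ = 0.52 × (0.87 × 51) = 0.52 × 44.3700 = 23.0724
Higher: breed at age 3 (34.7932).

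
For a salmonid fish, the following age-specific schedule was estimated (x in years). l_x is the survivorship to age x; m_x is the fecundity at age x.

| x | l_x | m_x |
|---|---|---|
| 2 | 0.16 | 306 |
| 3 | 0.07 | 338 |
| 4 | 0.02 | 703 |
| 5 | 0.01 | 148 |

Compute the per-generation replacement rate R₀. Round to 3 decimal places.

88.160

R₀ = Σ l_x m_x:
  age 2: 0.16 × 306 = 48.9600
  age 3: 0.07 × 338 = 23.6600
  age 4: 0.02 × 703 = 14.0600
  age 5: 0.01 × 148 = 1.4800
R₀ = 48.9600 + 23.6600 + 14.0600 + 1.4800 = 88.1600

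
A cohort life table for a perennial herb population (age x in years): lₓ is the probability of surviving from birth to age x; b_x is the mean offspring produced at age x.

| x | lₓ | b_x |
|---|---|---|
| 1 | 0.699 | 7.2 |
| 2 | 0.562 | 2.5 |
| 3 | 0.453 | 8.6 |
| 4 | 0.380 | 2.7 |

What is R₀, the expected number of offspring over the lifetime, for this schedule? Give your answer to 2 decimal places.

R₀ = Σ lₓ b_x:
  age 1: 0.699 × 7.2 = 5.0328
  age 2: 0.562 × 2.5 = 1.4050
  age 3: 0.453 × 8.6 = 3.8958
  age 4: 0.380 × 2.7 = 1.0260
R₀ = 5.0328 + 1.4050 + 3.8958 + 1.0260 = 11.3596

11.36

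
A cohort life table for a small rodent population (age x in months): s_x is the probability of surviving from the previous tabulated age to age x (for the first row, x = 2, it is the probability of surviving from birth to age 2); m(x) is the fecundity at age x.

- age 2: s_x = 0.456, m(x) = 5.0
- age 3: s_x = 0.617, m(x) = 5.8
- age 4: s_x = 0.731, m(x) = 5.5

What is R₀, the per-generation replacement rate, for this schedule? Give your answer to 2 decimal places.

5.04

Survivorship from birth: l_x = s_2·s_3·…·s_x.
  l_2 = 0.45600
  l_3 = 0.28135
  l_4 = 0.20567
R₀ = Σ l_x m(x):
  age 2: 0.45600 × 5.0 = 2.2800
  age 3: 0.28135 × 5.8 = 1.6318
  age 4: 0.20567 × 5.5 = 1.1312
R₀ = 2.2800 + 1.6318 + 1.1312 = 5.0430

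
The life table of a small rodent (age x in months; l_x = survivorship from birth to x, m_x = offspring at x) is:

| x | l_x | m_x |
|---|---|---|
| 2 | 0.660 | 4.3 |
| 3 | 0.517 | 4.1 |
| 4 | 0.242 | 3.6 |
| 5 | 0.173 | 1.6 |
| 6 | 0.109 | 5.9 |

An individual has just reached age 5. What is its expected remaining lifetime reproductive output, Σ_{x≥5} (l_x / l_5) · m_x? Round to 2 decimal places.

5.32

l_5 = 0.173. Conditional survival from age 5 to x is l_x / l_5.
  x=5: (0.173/0.173) × 1.6 = 1.6000
  x=6: (0.109/0.173) × 5.9 = 3.7173
Sum = 1.6000 + 3.7173 = 5.3173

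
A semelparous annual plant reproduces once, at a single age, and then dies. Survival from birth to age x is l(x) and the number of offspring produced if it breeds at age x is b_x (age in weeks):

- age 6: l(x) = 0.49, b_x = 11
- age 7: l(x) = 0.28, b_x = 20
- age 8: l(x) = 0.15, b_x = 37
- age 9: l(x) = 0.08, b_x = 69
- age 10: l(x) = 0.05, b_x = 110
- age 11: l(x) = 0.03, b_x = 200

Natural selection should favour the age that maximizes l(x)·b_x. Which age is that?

11

Expected offspring if breeding at age x = l(x) × b_x:
  age 6: 0.49 × 11 = 5.390
  age 7: 0.28 × 20 = 5.600
  age 8: 0.15 × 37 = 5.550
  age 9: 0.08 × 69 = 5.520
  age 10: 0.05 × 110 = 5.500
  age 11: 0.03 × 200 = 6.000
Maximum at age 11 (6.000).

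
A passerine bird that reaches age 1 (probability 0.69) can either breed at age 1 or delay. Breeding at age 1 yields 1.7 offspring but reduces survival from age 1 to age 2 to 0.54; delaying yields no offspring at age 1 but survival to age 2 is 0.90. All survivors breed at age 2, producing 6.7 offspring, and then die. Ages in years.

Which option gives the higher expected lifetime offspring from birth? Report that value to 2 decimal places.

breed at age 1: R₀ = 0.69 × (1.7 + 0.54 × 6.7) = 0.69 × 5.3180 = 3.6694
delay to age 2: R₀ = 0.69 × (0.90 × 6.7) = 0.69 × 6.0300 = 4.1607
Higher: delay to age 2 (4.1607).

4.16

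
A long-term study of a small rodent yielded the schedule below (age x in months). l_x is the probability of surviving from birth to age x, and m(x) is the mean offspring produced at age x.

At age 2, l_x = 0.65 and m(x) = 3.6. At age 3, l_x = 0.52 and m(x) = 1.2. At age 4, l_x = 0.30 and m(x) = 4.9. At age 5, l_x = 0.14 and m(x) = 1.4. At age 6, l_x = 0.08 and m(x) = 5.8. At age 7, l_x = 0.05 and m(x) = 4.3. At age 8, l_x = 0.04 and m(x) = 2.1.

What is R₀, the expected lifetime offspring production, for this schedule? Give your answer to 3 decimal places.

R₀ = Σ l_x m(x):
  age 2: 0.65 × 3.6 = 2.3400
  age 3: 0.52 × 1.2 = 0.6240
  age 4: 0.30 × 4.9 = 1.4700
  age 5: 0.14 × 1.4 = 0.1960
  age 6: 0.08 × 5.8 = 0.4640
  age 7: 0.05 × 4.3 = 0.2150
  age 8: 0.04 × 2.1 = 0.0840
R₀ = 2.3400 + 0.6240 + 1.4700 + 0.1960 + 0.4640 + 0.2150 + 0.0840 = 5.3930

5.393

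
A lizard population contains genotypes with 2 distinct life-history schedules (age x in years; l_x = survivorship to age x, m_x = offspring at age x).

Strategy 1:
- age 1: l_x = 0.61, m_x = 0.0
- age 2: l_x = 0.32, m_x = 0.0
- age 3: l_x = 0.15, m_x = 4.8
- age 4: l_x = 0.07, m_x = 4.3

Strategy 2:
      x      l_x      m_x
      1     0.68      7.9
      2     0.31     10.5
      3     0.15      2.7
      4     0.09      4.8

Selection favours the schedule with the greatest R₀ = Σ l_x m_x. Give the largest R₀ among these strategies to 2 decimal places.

Strategy 1: R₀ = 0.61×0.0 + 0.32×0.0 + 0.15×4.8 + 0.07×4.3 = 1.0210
Strategy 2: R₀ = 0.68×7.9 + 0.31×10.5 + 0.15×2.7 + 0.09×4.8 = 9.4640
Highest R₀: strategy 2 with 9.4640.

9.46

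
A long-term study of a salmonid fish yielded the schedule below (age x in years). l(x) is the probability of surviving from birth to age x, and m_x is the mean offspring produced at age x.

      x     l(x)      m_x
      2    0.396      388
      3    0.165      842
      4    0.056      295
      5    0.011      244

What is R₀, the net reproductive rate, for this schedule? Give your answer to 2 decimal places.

311.78

R₀ = Σ l(x) m_x:
  age 2: 0.396 × 388 = 153.6480
  age 3: 0.165 × 842 = 138.9300
  age 4: 0.056 × 295 = 16.5200
  age 5: 0.011 × 244 = 2.6840
R₀ = 153.6480 + 138.9300 + 16.5200 + 2.6840 = 311.7820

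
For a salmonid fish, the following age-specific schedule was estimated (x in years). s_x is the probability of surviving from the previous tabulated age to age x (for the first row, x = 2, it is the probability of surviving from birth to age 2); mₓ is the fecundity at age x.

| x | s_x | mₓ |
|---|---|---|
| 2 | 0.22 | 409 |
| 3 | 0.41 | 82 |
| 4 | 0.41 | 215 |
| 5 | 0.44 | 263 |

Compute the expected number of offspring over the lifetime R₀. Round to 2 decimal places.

Survivorship from birth: l_x = s_2·s_3·…·s_x.
  l_2 = 0.22000
  l_3 = 0.09020
  l_4 = 0.03698
  l_5 = 0.01627
R₀ = Σ l_x mₓ:
  age 2: 0.22000 × 409 = 89.9800
  age 3: 0.09020 × 82 = 7.3964
  age 4: 0.03698 × 215 = 7.9507
  age 5: 0.01627 × 263 = 4.2790
R₀ = 89.9800 + 7.3964 + 7.9507 + 4.2790 = 109.6061

109.61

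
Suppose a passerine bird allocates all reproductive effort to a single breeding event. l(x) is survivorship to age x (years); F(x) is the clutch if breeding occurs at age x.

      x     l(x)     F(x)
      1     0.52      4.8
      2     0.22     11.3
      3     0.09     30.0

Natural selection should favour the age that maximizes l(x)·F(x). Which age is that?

3

Expected offspring if breeding at age x = l(x) × F(x):
  age 1: 0.52 × 4.8 = 2.496
  age 2: 0.22 × 11.3 = 2.486
  age 3: 0.09 × 30.0 = 2.700
Maximum at age 3 (2.700).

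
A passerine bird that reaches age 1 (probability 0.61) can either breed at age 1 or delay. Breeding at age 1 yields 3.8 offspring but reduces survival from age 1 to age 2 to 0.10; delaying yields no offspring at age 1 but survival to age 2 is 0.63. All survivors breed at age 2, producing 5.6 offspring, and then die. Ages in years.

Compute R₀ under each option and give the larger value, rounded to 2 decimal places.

2.66

breed at age 1: R₀ = 0.61 × (3.8 + 0.10 × 5.6) = 0.61 × 4.3600 = 2.6596
delay to age 2: R₀ = 0.61 × (0.63 × 5.6) = 0.61 × 3.5280 = 2.1521
Higher: breed at age 1 (2.6596).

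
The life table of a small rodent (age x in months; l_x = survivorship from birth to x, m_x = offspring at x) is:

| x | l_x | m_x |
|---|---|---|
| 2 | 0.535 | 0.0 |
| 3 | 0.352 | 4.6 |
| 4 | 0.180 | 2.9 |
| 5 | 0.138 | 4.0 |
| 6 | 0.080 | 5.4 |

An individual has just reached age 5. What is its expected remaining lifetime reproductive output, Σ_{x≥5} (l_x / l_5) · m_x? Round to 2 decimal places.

l_5 = 0.138. Conditional survival from age 5 to x is l_x / l_5.
  x=5: (0.138/0.138) × 4.0 = 4.0000
  x=6: (0.080/0.138) × 5.4 = 3.1304
Sum = 4.0000 + 3.1304 = 7.1304

7.13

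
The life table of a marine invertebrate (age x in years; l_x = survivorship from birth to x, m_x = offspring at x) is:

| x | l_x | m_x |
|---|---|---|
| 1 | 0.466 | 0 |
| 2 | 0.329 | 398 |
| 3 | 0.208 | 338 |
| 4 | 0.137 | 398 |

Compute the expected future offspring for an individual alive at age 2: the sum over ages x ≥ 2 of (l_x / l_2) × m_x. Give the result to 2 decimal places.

l_2 = 0.329. Conditional survival from age 2 to x is l_x / l_2.
  x=2: (0.329/0.329) × 398 = 398.0000
  x=3: (0.208/0.329) × 338 = 213.6900
  x=4: (0.137/0.329) × 398 = 165.7325
Sum = 398.0000 + 213.6900 + 165.7325 = 777.4225

777.42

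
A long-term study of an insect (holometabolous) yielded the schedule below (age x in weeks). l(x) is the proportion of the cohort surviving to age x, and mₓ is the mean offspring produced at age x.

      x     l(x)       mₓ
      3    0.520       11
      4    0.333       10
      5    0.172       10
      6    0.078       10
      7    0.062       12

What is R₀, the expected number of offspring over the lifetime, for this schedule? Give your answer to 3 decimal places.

R₀ = Σ l(x) mₓ:
  age 3: 0.520 × 11 = 5.7200
  age 4: 0.333 × 10 = 3.3300
  age 5: 0.172 × 10 = 1.7200
  age 6: 0.078 × 10 = 0.7800
  age 7: 0.062 × 12 = 0.7440
R₀ = 5.7200 + 3.3300 + 1.7200 + 0.7800 + 0.7440 = 12.2940

12.294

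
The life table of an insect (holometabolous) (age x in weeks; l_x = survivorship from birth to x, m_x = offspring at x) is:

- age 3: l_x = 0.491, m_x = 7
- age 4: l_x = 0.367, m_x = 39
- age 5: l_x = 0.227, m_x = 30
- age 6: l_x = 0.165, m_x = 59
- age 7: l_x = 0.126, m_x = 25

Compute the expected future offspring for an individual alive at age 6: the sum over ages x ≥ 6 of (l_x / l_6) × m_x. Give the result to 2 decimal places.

l_6 = 0.165. Conditional survival from age 6 to x is l_x / l_6.
  x=6: (0.165/0.165) × 59 = 59.0000
  x=7: (0.126/0.165) × 25 = 19.0909
Sum = 59.0000 + 19.0909 = 78.0909

78.09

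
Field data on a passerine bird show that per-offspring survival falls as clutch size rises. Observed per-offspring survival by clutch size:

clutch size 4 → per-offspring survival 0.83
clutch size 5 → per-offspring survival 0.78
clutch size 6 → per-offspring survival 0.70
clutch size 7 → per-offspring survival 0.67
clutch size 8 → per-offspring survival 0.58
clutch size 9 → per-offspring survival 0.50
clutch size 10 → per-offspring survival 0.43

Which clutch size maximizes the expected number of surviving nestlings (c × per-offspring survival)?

7

Expected surviving nestlings = c × s(c):
  c=4: 4 × 0.83 = 3.320
  c=5: 5 × 0.78 = 3.900
  c=6: 6 × 0.70 = 4.200
  c=7: 7 × 0.67 = 4.690
  c=8: 8 × 0.58 = 4.640
  c=9: 9 × 0.50 = 4.500
  c=10: 10 × 0.43 = 4.300
Maximum at c = 7 (4.690 surviving nestlings).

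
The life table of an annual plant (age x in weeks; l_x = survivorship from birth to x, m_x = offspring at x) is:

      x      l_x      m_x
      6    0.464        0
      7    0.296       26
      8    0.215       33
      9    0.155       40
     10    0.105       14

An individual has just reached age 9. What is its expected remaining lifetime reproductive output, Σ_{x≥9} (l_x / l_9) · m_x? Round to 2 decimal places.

49.48

l_9 = 0.155. Conditional survival from age 9 to x is l_x / l_9.
  x=9: (0.155/0.155) × 40 = 40.0000
  x=10: (0.105/0.155) × 14 = 9.4839
Sum = 40.0000 + 9.4839 = 49.4839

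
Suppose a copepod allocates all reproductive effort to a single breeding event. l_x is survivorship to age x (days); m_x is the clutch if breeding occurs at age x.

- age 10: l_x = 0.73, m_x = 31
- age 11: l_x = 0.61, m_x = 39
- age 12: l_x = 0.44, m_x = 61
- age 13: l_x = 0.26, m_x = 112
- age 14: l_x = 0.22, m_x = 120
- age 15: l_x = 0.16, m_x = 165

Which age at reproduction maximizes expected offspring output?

Expected offspring if breeding at age x = l_x × m_x:
  age 10: 0.73 × 31 = 22.630
  age 11: 0.61 × 39 = 23.790
  age 12: 0.44 × 61 = 26.840
  age 13: 0.26 × 112 = 29.120
  age 14: 0.22 × 120 = 26.400
  age 15: 0.16 × 165 = 26.400
Maximum at age 13 (29.120).

13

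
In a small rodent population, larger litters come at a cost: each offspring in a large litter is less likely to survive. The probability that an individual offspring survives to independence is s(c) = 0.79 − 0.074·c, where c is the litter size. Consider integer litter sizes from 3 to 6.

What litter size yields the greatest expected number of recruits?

Expected recruits = c × s(c):
  c=3: 3 × 0.568 = 1.704
  c=4: 4 × 0.494 = 1.976
  c=5: 5 × 0.420 = 2.100
  c=6: 6 × 0.346 = 2.076
Maximum at c = 5 (2.100 recruits).

5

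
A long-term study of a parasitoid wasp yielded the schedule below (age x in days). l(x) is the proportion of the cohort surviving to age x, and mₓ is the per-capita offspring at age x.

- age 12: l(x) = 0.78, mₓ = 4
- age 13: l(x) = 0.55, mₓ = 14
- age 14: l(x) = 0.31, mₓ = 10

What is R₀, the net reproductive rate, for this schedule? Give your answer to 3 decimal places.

13.920

R₀ = Σ l(x) mₓ:
  age 12: 0.78 × 4 = 3.1200
  age 13: 0.55 × 14 = 7.7000
  age 14: 0.31 × 10 = 3.1000
R₀ = 3.1200 + 7.7000 + 3.1000 = 13.9200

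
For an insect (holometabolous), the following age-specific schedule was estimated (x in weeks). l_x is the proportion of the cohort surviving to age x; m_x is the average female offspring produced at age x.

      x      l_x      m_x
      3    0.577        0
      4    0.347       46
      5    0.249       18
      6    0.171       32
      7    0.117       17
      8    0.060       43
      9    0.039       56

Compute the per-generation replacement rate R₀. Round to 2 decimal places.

R₀ = Σ l_x m_x:
  age 3: 0.577 × 0 = 0.0000
  age 4: 0.347 × 46 = 15.9620
  age 5: 0.249 × 18 = 4.4820
  age 6: 0.171 × 32 = 5.4720
  age 7: 0.117 × 17 = 1.9890
  age 8: 0.060 × 43 = 2.5800
  age 9: 0.039 × 56 = 2.1840
R₀ = 0.0000 + 15.9620 + 4.4820 + 5.4720 + 1.9890 + 2.5800 + 2.1840 = 32.6690

32.67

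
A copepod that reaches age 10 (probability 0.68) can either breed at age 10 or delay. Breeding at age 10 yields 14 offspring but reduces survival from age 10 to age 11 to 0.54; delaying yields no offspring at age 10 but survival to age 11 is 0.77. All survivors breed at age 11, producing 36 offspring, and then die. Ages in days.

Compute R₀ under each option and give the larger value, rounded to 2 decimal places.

breed at age 10: R₀ = 0.68 × (14 + 0.54 × 36) = 0.68 × 33.4400 = 22.7392
delay to age 11: R₀ = 0.68 × (0.77 × 36) = 0.68 × 27.7200 = 18.8496
Higher: breed at age 10 (22.7392).

22.74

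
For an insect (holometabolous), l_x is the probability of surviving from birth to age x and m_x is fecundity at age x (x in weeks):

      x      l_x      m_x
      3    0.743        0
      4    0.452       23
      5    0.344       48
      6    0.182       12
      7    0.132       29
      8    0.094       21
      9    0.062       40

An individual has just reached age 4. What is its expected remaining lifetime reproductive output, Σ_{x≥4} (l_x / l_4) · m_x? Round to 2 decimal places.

82.69

l_4 = 0.452. Conditional survival from age 4 to x is l_x / l_4.
  x=4: (0.452/0.452) × 23 = 23.0000
  x=5: (0.344/0.452) × 48 = 36.5310
  x=6: (0.182/0.452) × 12 = 4.8319
  x=7: (0.132/0.452) × 29 = 8.4690
  x=8: (0.094/0.452) × 21 = 4.3673
  x=9: (0.062/0.452) × 40 = 5.4867
Sum = 23.0000 + 36.5310 + 4.8319 + 8.4690 + 4.3673 + 5.4867 = 82.6858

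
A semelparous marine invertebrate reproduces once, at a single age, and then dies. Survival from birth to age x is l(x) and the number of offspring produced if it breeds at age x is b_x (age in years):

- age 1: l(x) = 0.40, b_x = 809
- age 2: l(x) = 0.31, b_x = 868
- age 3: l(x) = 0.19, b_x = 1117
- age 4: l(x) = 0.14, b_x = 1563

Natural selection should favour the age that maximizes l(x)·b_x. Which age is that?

1

Expected offspring if breeding at age x = l(x) × b_x:
  age 1: 0.40 × 809 = 323.600
  age 2: 0.31 × 868 = 269.080
  age 3: 0.19 × 1117 = 212.230
  age 4: 0.14 × 1563 = 218.820
Maximum at age 1 (323.600).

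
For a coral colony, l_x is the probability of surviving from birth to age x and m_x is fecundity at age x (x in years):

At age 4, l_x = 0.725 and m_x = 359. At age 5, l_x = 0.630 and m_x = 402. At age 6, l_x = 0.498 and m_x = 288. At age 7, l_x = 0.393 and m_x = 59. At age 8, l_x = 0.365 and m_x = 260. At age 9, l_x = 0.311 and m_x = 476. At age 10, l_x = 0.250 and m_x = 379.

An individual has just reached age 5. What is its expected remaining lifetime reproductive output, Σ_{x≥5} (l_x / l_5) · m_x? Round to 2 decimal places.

l_5 = 0.630. Conditional survival from age 5 to x is l_x / l_5.
  x=5: (0.630/0.630) × 402 = 402.0000
  x=6: (0.498/0.630) × 288 = 227.6571
  x=7: (0.393/0.630) × 59 = 36.8048
  x=8: (0.365/0.630) × 260 = 150.6349
  x=9: (0.311/0.630) × 476 = 234.9778
  x=10: (0.250/0.630) × 379 = 150.3968
Sum = 402.0000 + 227.6571 + 36.8048 + 150.6349 + 234.9778 + 150.3968 = 1202.4714

1202.47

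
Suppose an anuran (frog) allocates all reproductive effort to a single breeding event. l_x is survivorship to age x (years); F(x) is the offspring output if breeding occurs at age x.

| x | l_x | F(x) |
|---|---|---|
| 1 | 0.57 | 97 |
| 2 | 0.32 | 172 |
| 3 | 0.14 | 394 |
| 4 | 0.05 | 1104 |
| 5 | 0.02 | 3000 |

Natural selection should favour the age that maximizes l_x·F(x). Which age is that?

Expected offspring if breeding at age x = l_x × F(x):
  age 1: 0.57 × 97 = 55.290
  age 2: 0.32 × 172 = 55.040
  age 3: 0.14 × 394 = 55.160
  age 4: 0.05 × 1104 = 55.200
  age 5: 0.02 × 3000 = 60.000
Maximum at age 5 (60.000).

5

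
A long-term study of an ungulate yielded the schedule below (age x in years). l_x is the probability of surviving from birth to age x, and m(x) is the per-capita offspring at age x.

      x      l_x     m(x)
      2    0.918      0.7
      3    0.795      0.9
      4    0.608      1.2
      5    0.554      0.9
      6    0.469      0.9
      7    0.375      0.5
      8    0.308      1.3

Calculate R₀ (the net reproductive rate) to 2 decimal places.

R₀ = Σ l_x m(x):
  age 2: 0.918 × 0.7 = 0.6426
  age 3: 0.795 × 0.9 = 0.7155
  age 4: 0.608 × 1.2 = 0.7296
  age 5: 0.554 × 0.9 = 0.4986
  age 6: 0.469 × 0.9 = 0.4221
  age 7: 0.375 × 0.5 = 0.1875
  age 8: 0.308 × 1.3 = 0.4004
R₀ = 0.6426 + 0.7155 + 0.7296 + 0.4986 + 0.4221 + 0.1875 + 0.4004 = 3.5963

3.60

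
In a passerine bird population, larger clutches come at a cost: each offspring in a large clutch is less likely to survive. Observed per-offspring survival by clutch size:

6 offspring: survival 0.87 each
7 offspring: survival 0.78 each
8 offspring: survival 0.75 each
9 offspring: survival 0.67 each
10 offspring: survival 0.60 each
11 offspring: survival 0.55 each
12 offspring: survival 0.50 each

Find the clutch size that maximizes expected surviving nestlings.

11

Expected surviving nestlings = c × s(c):
  c=6: 6 × 0.87 = 5.220
  c=7: 7 × 0.78 = 5.460
  c=8: 8 × 0.75 = 6.000
  c=9: 9 × 0.67 = 6.030
  c=10: 10 × 0.60 = 6.000
  c=11: 11 × 0.55 = 6.050
  c=12: 12 × 0.50 = 6.000
Maximum at c = 11 (6.050 surviving nestlings).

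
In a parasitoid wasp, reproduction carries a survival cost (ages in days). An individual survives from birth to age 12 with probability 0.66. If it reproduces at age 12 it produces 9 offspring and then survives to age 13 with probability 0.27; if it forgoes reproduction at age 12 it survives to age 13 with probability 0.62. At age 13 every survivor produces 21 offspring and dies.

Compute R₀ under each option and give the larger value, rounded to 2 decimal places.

breed at age 12: R₀ = 0.66 × (9 + 0.27 × 21) = 0.66 × 14.6700 = 9.6822
delay to age 13: R₀ = 0.66 × (0.62 × 21) = 0.66 × 13.0200 = 8.5932
Higher: breed at age 12 (9.6822).

9.68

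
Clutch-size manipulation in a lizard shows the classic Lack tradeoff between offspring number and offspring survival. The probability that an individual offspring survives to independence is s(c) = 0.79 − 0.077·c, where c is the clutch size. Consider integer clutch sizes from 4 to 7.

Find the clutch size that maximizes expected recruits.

Expected recruits = c × s(c):
  c=4: 4 × 0.482 = 1.928
  c=5: 5 × 0.405 = 2.025
  c=6: 6 × 0.328 = 1.968
  c=7: 7 × 0.251 = 1.757
Maximum at c = 5 (2.025 recruits).

5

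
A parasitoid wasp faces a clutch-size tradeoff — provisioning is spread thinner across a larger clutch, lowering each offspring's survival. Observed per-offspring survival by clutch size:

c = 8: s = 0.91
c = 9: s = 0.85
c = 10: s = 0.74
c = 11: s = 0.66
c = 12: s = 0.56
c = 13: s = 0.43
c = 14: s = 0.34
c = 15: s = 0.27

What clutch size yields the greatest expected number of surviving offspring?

Expected surviving offspring = c × s(c):
  c=8: 8 × 0.91 = 7.280
  c=9: 9 × 0.85 = 7.650
  c=10: 10 × 0.74 = 7.400
  c=11: 11 × 0.66 = 7.260
  c=12: 12 × 0.56 = 6.720
  c=13: 13 × 0.43 = 5.590
  c=14: 14 × 0.34 = 4.760
  c=15: 15 × 0.27 = 4.050
Maximum at c = 9 (7.650 surviving offspring).

9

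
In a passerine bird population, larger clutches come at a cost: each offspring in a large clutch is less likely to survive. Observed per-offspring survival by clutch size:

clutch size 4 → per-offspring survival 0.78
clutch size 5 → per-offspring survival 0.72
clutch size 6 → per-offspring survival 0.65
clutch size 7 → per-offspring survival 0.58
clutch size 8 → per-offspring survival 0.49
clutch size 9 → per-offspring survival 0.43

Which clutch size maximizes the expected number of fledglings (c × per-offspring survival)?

7

Expected fledglings = c × s(c):
  c=4: 4 × 0.78 = 3.120
  c=5: 5 × 0.72 = 3.600
  c=6: 6 × 0.65 = 3.900
  c=7: 7 × 0.58 = 4.060
  c=8: 8 × 0.49 = 3.920
  c=9: 9 × 0.43 = 3.870
Maximum at c = 7 (4.060 fledglings).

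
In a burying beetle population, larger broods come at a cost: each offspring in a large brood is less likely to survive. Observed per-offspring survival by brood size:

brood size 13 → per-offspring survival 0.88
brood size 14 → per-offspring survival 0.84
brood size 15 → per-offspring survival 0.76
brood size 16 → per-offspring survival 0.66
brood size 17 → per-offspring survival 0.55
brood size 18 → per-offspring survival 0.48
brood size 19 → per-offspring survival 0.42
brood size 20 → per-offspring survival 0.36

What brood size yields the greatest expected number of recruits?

Expected recruits = c × s(c):
  c=13: 13 × 0.88 = 11.440
  c=14: 14 × 0.84 = 11.760
  c=15: 15 × 0.76 = 11.400
  c=16: 16 × 0.66 = 10.560
  c=17: 17 × 0.55 = 9.350
  c=18: 18 × 0.48 = 8.640
  c=19: 19 × 0.42 = 7.980
  c=20: 20 × 0.36 = 7.200
Maximum at c = 14 (11.760 recruits).

14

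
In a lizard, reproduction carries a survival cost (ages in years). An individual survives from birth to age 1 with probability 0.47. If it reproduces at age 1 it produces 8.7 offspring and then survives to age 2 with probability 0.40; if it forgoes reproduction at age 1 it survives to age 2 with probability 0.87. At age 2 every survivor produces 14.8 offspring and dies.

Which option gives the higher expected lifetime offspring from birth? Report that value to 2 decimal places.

breed at age 1: R₀ = 0.47 × (8.7 + 0.40 × 14.8) = 0.47 × 14.6200 = 6.8714
delay to age 2: R₀ = 0.47 × (0.87 × 14.8) = 0.47 × 12.8760 = 6.0517
Higher: breed at age 1 (6.8714).

6.87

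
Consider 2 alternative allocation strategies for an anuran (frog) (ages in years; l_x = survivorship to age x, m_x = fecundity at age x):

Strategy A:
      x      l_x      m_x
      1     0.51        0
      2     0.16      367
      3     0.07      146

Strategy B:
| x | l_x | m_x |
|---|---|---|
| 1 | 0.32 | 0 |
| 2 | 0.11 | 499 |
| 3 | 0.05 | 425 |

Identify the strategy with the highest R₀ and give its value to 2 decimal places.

Strategy A: R₀ = 0.51×0 + 0.16×367 + 0.07×146 = 68.9400
Strategy B: R₀ = 0.32×0 + 0.11×499 + 0.05×425 = 76.1400
Highest R₀: strategy B with 76.1400.

76.14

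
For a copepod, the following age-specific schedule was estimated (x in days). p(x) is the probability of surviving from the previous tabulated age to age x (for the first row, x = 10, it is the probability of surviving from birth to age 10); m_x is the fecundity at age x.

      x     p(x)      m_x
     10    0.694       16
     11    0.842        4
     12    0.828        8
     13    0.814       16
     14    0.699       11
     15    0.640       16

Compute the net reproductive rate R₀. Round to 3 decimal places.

29.461

Survivorship from birth: l_x = p_10·p_11·…·p_x.
  l_10 = 0.69400
  l_11 = 0.58435
  l_12 = 0.48384
  l_13 = 0.39385
  l_14 = 0.27530
  l_15 = 0.17619
R₀ = Σ l_x m_x:
  age 10: 0.69400 × 16 = 11.1040
  age 11: 0.58435 × 4 = 2.3374
  age 12: 0.48384 × 8 = 3.8707
  age 13: 0.39385 × 16 = 6.3016
  age 14: 0.27530 × 11 = 3.0283
  age 15: 0.17619 × 16 = 2.8190
R₀ = 11.1040 + 2.3374 + 3.8707 + 6.3016 + 3.0283 + 2.8190 = 29.4611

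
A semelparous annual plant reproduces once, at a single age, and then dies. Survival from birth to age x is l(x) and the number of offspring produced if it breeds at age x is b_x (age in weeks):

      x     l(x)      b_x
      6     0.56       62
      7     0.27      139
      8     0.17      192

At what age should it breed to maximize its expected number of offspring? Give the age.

7

Expected offspring if breeding at age x = l(x) × b_x:
  age 6: 0.56 × 62 = 34.720
  age 7: 0.27 × 139 = 37.530
  age 8: 0.17 × 192 = 32.640
Maximum at age 7 (37.530).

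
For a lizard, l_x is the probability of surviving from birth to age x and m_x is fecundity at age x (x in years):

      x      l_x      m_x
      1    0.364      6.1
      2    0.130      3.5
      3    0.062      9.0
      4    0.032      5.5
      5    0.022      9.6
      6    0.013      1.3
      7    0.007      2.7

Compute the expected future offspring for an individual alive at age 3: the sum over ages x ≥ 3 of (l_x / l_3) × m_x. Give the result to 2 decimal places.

15.82

l_3 = 0.062. Conditional survival from age 3 to x is l_x / l_3.
  x=3: (0.062/0.062) × 9.0 = 9.0000
  x=4: (0.032/0.062) × 5.5 = 2.8387
  x=5: (0.022/0.062) × 9.6 = 3.4065
  x=6: (0.013/0.062) × 1.3 = 0.2726
  x=7: (0.007/0.062) × 2.7 = 0.3048
Sum = 9.0000 + 2.8387 + 3.4065 + 0.2726 + 0.3048 = 15.8226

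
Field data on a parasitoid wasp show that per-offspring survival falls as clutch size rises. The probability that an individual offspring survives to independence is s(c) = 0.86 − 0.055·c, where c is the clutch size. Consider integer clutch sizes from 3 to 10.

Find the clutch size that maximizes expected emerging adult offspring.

8

Expected emerging adult offspring = c × s(c):
  c=3: 3 × 0.695 = 2.085
  c=4: 4 × 0.640 = 2.560
  c=5: 5 × 0.585 = 2.925
  c=6: 6 × 0.530 = 3.180
  c=7: 7 × 0.475 = 3.325
  c=8: 8 × 0.420 = 3.360
  c=9: 9 × 0.365 = 3.285
  c=10: 10 × 0.310 = 3.100
Maximum at c = 8 (3.360 emerging adult offspring).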